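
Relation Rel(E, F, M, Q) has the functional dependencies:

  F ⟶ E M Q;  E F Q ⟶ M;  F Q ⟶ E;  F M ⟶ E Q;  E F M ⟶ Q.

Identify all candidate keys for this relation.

(F)

Attribute F never appears on the right-hand side of any dependency, so F must belong to every candidate key.
{F}⁺ = {E, F, M, Q}, which is all of the schema, so {F} is the only candidate key.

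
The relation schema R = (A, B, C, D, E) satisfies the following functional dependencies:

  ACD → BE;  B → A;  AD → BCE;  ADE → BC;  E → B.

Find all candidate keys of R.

{A, D}; {B, D}; {D, E}

Attribute D never appears on the right-hand side of any dependency, so D must belong to every candidate key.
{D}⁺ = {D}, which is not all of the schema, so we must add further attributes.
{A, D}⁺: AD→BCE adds B, C, E → {A, B, C, D, E}.
{B, D}⁺: B→A adds A; AD→BCE adds C, E → {A, B, C, D, E}.
{D, E}⁺: E→B adds B; B→A adds A; AD→BCE adds C → {A, B, C, D, E}.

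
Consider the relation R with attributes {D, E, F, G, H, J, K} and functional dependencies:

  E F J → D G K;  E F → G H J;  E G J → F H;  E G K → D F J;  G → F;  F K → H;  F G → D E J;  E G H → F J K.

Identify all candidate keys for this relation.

{G}, {E, F}

{G}⁺: G→F adds F; FG→DEJ adds D, E, J; EFJ→DGK adds K; EF→GHJ adds H → {D, E, F, G, H, J, K}.
{E, F}⁺: EF→GHJ adds G, H, J; FG→DEJ adds D; EGH→FJK adds K → {D, E, F, G, H, J, K}. Minimal: {F}⁺ = {F}; {E}⁺ = {E} — none reach the full schema.
Any other superkey contains one of these as a subset, so there are no further candidate keys.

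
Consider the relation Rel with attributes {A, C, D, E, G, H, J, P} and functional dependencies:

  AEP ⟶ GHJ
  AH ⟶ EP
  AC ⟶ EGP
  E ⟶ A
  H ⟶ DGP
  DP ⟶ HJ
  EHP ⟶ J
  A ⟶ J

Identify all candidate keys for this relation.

Attribute C never appears on the right-hand side of any dependency, so C must belong to every candidate key.
{C}⁺ = {C}, which is not all of the schema, so we must add further attributes.
{A, C}⁺: AC→EGP adds E, G, P; A→J adds J; AEP→GHJ adds H; H→DGP adds D → {A, C, D, E, G, H, J, P}. Minimal: {C}⁺ = {C}; {A}⁺ = {A, J} — none reach the full schema.
{C, E}⁺: E→A adds A; A→J adds J; AC→EGP adds G, P; AEP→GHJ adds H; H→DGP adds D → {A, C, D, E, G, H, J, P}. Minimal: {E}⁺ = {A, E, J}; {C}⁺ = {C} — none reach the full schema.

(A, C); (C, E)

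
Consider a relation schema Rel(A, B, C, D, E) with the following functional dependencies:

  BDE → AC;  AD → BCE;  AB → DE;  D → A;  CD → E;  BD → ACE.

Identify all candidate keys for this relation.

{D}⁺: D→A adds A; AD→BCE adds B, C, E → {A, B, C, D, E}.
{A, B}⁺: AB→DE adds D, E; BD→ACE adds C → {A, B, C, D, E}. Minimal: {B}⁺ = {B}; {A}⁺ = {A} — none reach the full schema.
Any other superkey contains one of these as a subset, so there are no further candidate keys.

D, AB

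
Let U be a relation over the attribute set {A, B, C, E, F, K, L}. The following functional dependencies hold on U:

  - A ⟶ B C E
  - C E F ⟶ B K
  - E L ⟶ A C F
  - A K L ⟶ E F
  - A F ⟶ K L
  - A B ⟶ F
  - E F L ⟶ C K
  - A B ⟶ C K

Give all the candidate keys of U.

A, EL

{A}⁺: A→BCE adds B, C, E; AB→F adds F; AB→CK adds K; AF→KL adds L → {A, B, C, E, F, K, L}.
{E, L}⁺: EL→ACF adds A, C, F; AF→KL adds K; A→BCE adds B → {A, B, C, E, F, K, L}.
Any other superkey contains one of these as a subset, so there are no further candidate keys.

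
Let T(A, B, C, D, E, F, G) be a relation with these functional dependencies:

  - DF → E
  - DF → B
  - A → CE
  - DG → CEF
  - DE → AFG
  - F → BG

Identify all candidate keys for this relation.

Attribute D never appears on the right-hand side of any dependency, so D must belong to every candidate key.
{D}⁺ = {D}, which is not all of the schema, so we must add further attributes.
{A, D}⁺: A→CE adds C, E; DE→AFG adds F, G; F→BG adds B → {A, B, C, D, E, F, G}. Minimal: {D}⁺ = {D}; {A}⁺ = {A, C, E} — none reach the full schema.
{D, E}⁺: DE→AFG adds A, F, G; F→BG adds B; A→CE adds C → {A, B, C, D, E, F, G}. Minimal: {E}⁺ = {E}; {D}⁺ = {D} — none reach the full schema.
{D, F}⁺: DF→E adds E; DF→B adds B; DE→AFG adds A, G; A→CE adds C → {A, B, C, D, E, F, G}. Minimal: {F}⁺ = {B, F, G}; {D}⁺ = {D} — none reach the full schema.
{D, G}⁺: DG→CEF adds C, E, F; DE→AFG adds A; F→BG adds B → {A, B, C, D, E, F, G}. Minimal: {G}⁺ = {G}; {D}⁺ = {D} — none reach the full schema.

AD, DE, DF, DG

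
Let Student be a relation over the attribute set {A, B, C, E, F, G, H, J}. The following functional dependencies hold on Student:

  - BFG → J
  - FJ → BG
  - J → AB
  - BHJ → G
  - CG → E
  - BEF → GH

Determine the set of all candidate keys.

Attributes C, F never appear on any right-hand side, so every candidate key must contain {C, F}.
{C, F}⁺ = {C, F}, which is not all of the schema, so we must add further attributes.
{C, F, J}⁺: FJ→BG adds B, G; J→AB adds A; CG→E adds E; BEF→GH adds H → {A, B, C, E, F, G, H, J}. Minimal: {F, J}⁺ = {A, B, F, G, J}; {C, J}⁺ = {A, B, C, J}; {C, F}⁺ = {C, F} — none reach the full schema.
{B, C, E, F}⁺: BEF→GH adds G, H; BFG→J adds J; J→AB adds A → {A, B, C, E, F, G, H, J}. Minimal: {C, E, F}⁺ = {C, E, F}; {B, E, F}⁺ = {A, B, E, F, G, H, J}; {B, C, F}⁺ = {B, C, F}; … — none reach the full schema.
{B, C, F, G}⁺: BFG→J adds J; J→AB adds A; CG→E adds E; BEF→GH adds H → {A, B, C, E, F, G, H, J}. Minimal: {C, F, G}⁺ = {C, E, F, G}; {B, F, G}⁺ = {A, B, F, G, J}; {B, C, G}⁺ = {B, C, E, G}; … — none reach the full schema.
Any other superkey contains one of these as a subset, so there are no further candidate keys.

{C, F, J}, {B, C, E, F}, {B, C, F, G}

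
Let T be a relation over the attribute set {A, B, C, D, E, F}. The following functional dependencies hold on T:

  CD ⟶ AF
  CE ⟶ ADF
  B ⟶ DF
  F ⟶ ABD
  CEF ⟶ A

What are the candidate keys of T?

Attributes C, E never appear on any right-hand side, so every candidate key must contain {C, E}.
{C, E}⁺ = {A, B, C, D, E, F}, which is all of the schema, so {C, E} is the only candidate key.

CE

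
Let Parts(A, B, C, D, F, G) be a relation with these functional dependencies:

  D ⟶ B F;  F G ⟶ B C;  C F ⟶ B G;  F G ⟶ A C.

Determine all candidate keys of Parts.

{C, D}⁺: D→BF adds B, F; CF→BG adds G; FG→AC adds A → {A, B, C, D, F, G}.
{D, G}⁺: D→BF adds B, F; FG→BC adds C; FG→AC adds A → {A, B, C, D, F, G}.

(C, D), (D, G)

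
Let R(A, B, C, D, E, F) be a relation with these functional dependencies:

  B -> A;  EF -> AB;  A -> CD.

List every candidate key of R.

Attributes E, F never appear on any right-hand side, so every candidate key must contain {E, F}.
{E, F}⁺ = {A, B, C, D, E, F}, which is all of the schema, so {E, F} is the only candidate key.

{E, F}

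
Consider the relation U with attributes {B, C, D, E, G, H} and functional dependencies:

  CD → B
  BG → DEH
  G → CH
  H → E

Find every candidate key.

Attribute G never appears on the right-hand side of any dependency, so G must belong to every candidate key.
{G}⁺ = {C, E, G, H}, which is not all of the schema, so we must add further attributes.
{B, G}⁺: BG→DEH adds D, E, H; G→CH adds C → {B, C, D, E, G, H}.
{D, G}⁺: G→CH adds C, H; H→E adds E; CD→B adds B → {B, C, D, E, G, H}.

BG; DG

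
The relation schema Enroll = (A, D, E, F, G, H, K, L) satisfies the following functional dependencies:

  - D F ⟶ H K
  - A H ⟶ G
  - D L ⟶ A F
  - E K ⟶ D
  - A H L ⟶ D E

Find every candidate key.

{D, L}, {A, H, L}, {E, K, L}

Attribute L never appears on the right-hand side of any dependency, so L must belong to every candidate key.
{L}⁺ = {L}, which is not all of the schema, so we must add further attributes.
{D, L}⁺: DL→AF adds A, F; DF→HK adds H, K; AH→G adds G; AHL→DE adds E → {A, D, E, F, G, H, K, L}. Minimal: {L}⁺ = {L}; {D}⁺ = {D} — none reach the full schema.
{A, H, L}⁺: AH→G adds G; AHL→DE adds D, E; DL→AF adds F; DF→HK adds K → {A, D, E, F, G, H, K, L}. Minimal: {H, L}⁺ = {H, L}; {A, L}⁺ = {A, L}; {A, H}⁺ = {A, G, H} — none reach the full schema.
{E, K, L}⁺: EK→D adds D; DL→AF adds A, F; DF→HK adds H; AH→G adds G → {A, D, E, F, G, H, K, L}. Minimal: {K, L}⁺ = {K, L}; {E, L}⁺ = {E, L}; {E, K}⁺ = {D, E, K} — none reach the full schema.
Any other superkey contains one of these as a subset, so there are no further candidate keys.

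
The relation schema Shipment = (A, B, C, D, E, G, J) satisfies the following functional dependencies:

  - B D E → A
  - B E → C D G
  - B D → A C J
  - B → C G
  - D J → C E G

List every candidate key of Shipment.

{B, D}, {B, E}

{B, D}⁺: BD→ACJ adds A, C, J; B→CG adds G; DJ→CEG adds E → {A, B, C, D, E, G, J}. Minimal: {D}⁺ = {D}; {B}⁺ = {B, C, G} — none reach the full schema.
{B, E}⁺: BE→CDG adds C, D, G; BD→ACJ adds A, J → {A, B, C, D, E, G, J}. Minimal: {E}⁺ = {E}; {B}⁺ = {B, C, G} — none reach the full schema.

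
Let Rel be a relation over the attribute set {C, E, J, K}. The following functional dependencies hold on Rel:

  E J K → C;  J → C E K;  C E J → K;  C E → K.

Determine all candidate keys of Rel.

{J}

Attribute J never appears on the right-hand side of any dependency, so J must belong to every candidate key.
{J}⁺ = {C, E, J, K}, which is all of the schema, so {J} is the only candidate key.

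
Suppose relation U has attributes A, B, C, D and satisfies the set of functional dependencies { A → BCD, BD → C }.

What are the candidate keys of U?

{A}

Attribute A never appears on the right-hand side of any dependency, so A must belong to every candidate key.
{A}⁺ = {A, B, C, D}, which is all of the schema, so {A} is the only candidate key.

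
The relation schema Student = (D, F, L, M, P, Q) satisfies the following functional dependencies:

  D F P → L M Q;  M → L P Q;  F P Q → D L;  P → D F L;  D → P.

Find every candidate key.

{D}, {M}, {P}

{D}⁺: D→P adds P; P→DFL adds F, L; DFP→LMQ adds M, Q → {D, F, L, M, P, Q}.
{M}⁺: M→LPQ adds L, P, Q; P→DFL adds D, F → {D, F, L, M, P, Q}.
{P}⁺: P→DFL adds D, F, L; DFP→LMQ adds M, Q → {D, F, L, M, P, Q}.
Any other superkey contains one of these as a subset, so there are no further candidate keys.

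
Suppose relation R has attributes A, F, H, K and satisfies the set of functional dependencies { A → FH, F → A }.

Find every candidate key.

Attribute K never appears on the right-hand side of any dependency, so K must belong to every candidate key.
{K}⁺ = {K}, which is not all of the schema, so we must add further attributes.
{A, K}⁺: A→FH adds F, H → {A, F, H, K}.
{F, K}⁺: F→A adds A; A→FH adds H → {A, F, H, K}.

{A, K}, {F, K}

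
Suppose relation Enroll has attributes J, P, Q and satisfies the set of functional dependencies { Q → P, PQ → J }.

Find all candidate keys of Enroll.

(Q)

{Q}⁺: Q→P adds P; PQ→J adds J → {J, P, Q}.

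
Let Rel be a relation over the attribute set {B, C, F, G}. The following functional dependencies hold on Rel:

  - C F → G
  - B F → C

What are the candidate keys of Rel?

Attributes B, F never appear on any right-hand side, so every candidate key must contain {B, F}.
{B, F}⁺ = {B, C, F, G}, which is all of the schema, so {B, F} is the only candidate key.

BF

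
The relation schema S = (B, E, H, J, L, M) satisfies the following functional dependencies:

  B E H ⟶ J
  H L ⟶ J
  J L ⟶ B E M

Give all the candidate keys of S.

{H, L}⁺: HL→J adds J; JL→BEM adds B, E, M → {B, E, H, J, L, M}. Minimal: {L}⁺ = {L}; {H}⁺ = {H} — none reach the full schema.

HL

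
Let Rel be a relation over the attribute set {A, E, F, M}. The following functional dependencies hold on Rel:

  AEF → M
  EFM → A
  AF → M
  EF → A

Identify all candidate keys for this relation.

(E, F)

Attributes E, F never appear on any right-hand side, so every candidate key must contain {E, F}.
{E, F}⁺ = {A, E, F, M}, which is all of the schema, so {E, F} is the only candidate key.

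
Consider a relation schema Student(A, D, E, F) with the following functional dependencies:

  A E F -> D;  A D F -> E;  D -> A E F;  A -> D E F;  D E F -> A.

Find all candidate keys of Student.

{A}⁺: A→DEF adds D, E, F → {A, D, E, F}.
{D}⁺: D→AEF adds A, E, F → {A, D, E, F}.

A, D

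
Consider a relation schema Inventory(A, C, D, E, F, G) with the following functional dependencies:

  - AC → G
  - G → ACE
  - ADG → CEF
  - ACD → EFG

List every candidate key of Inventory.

(D, G); (A, C, D)

{D, G}⁺: G→ACE adds A, C, E; ADG→CEF adds F → {A, C, D, E, F, G}. Minimal: {G}⁺ = {A, C, E, G}; {D}⁺ = {D} — none reach the full schema.
{A, C, D}⁺: AC→G adds G; G→ACE adds E; ADG→CEF adds F → {A, C, D, E, F, G}. Minimal: {C, D}⁺ = {C, D}; {A, D}⁺ = {A, D}; {A, C}⁺ = {A, C, E, G} — none reach the full schema.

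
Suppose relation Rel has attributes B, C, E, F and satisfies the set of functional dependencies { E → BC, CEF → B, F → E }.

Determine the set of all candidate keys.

{F}

{F}⁺: F→E adds E; E→BC adds B, C → {B, C, E, F}.
No other minimal superkey exists.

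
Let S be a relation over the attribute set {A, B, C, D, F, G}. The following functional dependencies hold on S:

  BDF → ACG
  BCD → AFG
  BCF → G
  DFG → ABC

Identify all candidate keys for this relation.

{B, C, D}, {B, D, F}, {D, F, G}

Attribute D never appears on the right-hand side of any dependency, so D must belong to every candidate key.
{D}⁺ = {D}, which is not all of the schema, so we must add further attributes.
{B, C, D}⁺: BCD→AFG adds A, F, G → {A, B, C, D, F, G}. Minimal: {C, D}⁺ = {C, D}; {B, D}⁺ = {B, D}; {B, C}⁺ = {B, C} — none reach the full schema.
{B, D, F}⁺: BDF→ACG adds A, C, G → {A, B, C, D, F, G}. Minimal: {D, F}⁺ = {D, F}; {B, F}⁺ = {B, F}; {B, D}⁺ = {B, D} — none reach the full schema.
{D, F, G}⁺: DFG→ABC adds A, B, C → {A, B, C, D, F, G}. Minimal: {F, G}⁺ = {F, G}; {D, G}⁺ = {D, G}; {D, F}⁺ = {D, F} — none reach the full schema.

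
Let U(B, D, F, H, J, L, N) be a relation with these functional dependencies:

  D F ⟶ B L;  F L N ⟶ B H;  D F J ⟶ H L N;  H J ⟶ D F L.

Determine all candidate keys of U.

{H, J}, {D, F, J}, {F, J, L, N}

Attribute J never appears on the right-hand side of any dependency, so J must belong to every candidate key.
{J}⁺ = {J}, which is not all of the schema, so we must add further attributes.
{H, J}⁺: HJ→DFL adds D, F, L; DF→BL adds B; DFJ→HLN adds N → {B, D, F, H, J, L, N}. Minimal: {J}⁺ = {J}; {H}⁺ = {H} — none reach the full schema.
{D, F, J}⁺: DF→BL adds B, L; DFJ→HLN adds H, N → {B, D, F, H, J, L, N}. Minimal: {F, J}⁺ = {F, J}; {D, J}⁺ = {D, J}; {D, F}⁺ = {B, D, F, L} — none reach the full schema.
{F, J, L, N}⁺: FLN→BH adds B, H; HJ→DFL adds D → {B, D, F, H, J, L, N}. Minimal: {J, L, N}⁺ = {J, L, N}; {F, L, N}⁺ = {B, F, H, L, N}; {F, J, N}⁺ = {F, J, N}; … — none reach the full schema.
Any other superkey contains one of these as a subset, so there are no further candidate keys.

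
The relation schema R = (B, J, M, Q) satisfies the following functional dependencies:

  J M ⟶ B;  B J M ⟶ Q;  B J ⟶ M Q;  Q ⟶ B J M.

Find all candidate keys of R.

{Q}⁺: Q→BJM adds B, J, M → {B, J, M, Q}.
{B, J}⁺: BJ→MQ adds M, Q → {B, J, M, Q}. Minimal: {J}⁺ = {J}; {B}⁺ = {B} — none reach the full schema.
{J, M}⁺: JM→B adds B; BJM→Q adds Q → {B, J, M, Q}. Minimal: {M}⁺ = {M}; {J}⁺ = {J} — none reach the full schema.

{Q}, {B, J}, {J, M}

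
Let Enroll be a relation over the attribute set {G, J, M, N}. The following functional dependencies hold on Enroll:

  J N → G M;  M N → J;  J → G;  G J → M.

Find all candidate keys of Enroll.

JN; MN

Attribute N never appears on the right-hand side of any dependency, so N must belong to every candidate key.
{N}⁺ = {N}, which is not all of the schema, so we must add further attributes.
{J, N}⁺: JN→GM adds G, M → {G, J, M, N}. Minimal: {N}⁺ = {N}; {J}⁺ = {G, J, M} — none reach the full schema.
{M, N}⁺: MN→J adds J; J→G adds G → {G, J, M, N}. Minimal: {N}⁺ = {N}; {M}⁺ = {M} — none reach the full schema.
Any other superkey contains one of these as a subset, so there are no further candidate keys.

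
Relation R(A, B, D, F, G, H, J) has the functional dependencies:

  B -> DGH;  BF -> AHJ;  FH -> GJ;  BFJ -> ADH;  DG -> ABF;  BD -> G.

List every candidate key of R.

{B}⁺: B→DGH adds D, G, H; DG→ABF adds A, F; BF→AHJ adds J → {A, B, D, F, G, H, J}.
{D, G}⁺: DG→ABF adds A, B, F; B→DGH adds H; BF→AHJ adds J → {A, B, D, F, G, H, J}. Minimal: {G}⁺ = {G}; {D}⁺ = {D} — none reach the full schema.
{D, F, H}⁺: FH→GJ adds G, J; DG→ABF adds A, B → {A, B, D, F, G, H, J}. Minimal: {F, H}⁺ = {F, G, H, J}; {D, H}⁺ = {D, H}; {D, F}⁺ = {D, F} — none reach the full schema.
Any other superkey contains one of these as a subset, so there are no further candidate keys.

(B); (D, G); (D, F, H)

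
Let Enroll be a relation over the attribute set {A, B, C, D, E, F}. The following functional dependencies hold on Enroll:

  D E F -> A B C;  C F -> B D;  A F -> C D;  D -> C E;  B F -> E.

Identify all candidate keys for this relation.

AF, CF, DF

Attribute F never appears on the right-hand side of any dependency, so F must belong to every candidate key.
{F}⁺ = {F}, which is not all of the schema, so we must add further attributes.
{A, F}⁺: AF→CD adds C, D; D→CE adds E; DEF→ABC adds B → {A, B, C, D, E, F}.
{C, F}⁺: CF→BD adds B, D; D→CE adds E; DEF→ABC adds A → {A, B, C, D, E, F}.
{D, F}⁺: D→CE adds C, E; DEF→ABC adds A, B → {A, B, C, D, E, F}.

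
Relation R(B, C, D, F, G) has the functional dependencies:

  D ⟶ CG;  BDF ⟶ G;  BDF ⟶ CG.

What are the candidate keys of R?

BDF

Attributes B, D, F never appear on any right-hand side, so every candidate key must contain {B, D, F}.
{B, D, F}⁺ = {B, C, D, F, G}, which is all of the schema, so {B, D, F} is the only candidate key.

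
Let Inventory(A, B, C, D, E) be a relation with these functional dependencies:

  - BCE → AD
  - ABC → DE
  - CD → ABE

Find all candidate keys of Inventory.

{C, D}, {A, B, C}, {B, C, E}

{C, D}⁺: CD→ABE adds A, B, E → {A, B, C, D, E}.
{A, B, C}⁺: ABC→DE adds D, E → {A, B, C, D, E}.
{B, C, E}⁺: BCE→AD adds A, D → {A, B, C, D, E}.
Any other superkey contains one of these as a subset, so there are no further candidate keys.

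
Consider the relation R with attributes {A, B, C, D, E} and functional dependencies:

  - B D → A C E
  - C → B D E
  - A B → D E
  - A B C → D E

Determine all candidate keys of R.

{C}⁺: C→BDE adds B, D, E; BD→ACE adds A → {A, B, C, D, E}.
{A, B}⁺: AB→DE adds D, E; BD→ACE adds C → {A, B, C, D, E}. Minimal: {B}⁺ = {B}; {A}⁺ = {A} — none reach the full schema.
{B, D}⁺: BD→ACE adds A, C, E → {A, B, C, D, E}. Minimal: {D}⁺ = {D}; {B}⁺ = {B} — none reach the full schema.
Any other superkey contains one of these as a subset, so there are no further candidate keys.

(C), (A, B), (B, D)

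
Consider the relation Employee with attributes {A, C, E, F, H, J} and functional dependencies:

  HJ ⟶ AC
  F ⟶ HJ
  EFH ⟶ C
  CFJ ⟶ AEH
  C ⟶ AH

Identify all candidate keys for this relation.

Attribute F never appears on the right-hand side of any dependency, so F must belong to every candidate key.
{F}⁺ = {A, C, E, F, H, J}, which is all of the schema, so {F} is the only candidate key.

F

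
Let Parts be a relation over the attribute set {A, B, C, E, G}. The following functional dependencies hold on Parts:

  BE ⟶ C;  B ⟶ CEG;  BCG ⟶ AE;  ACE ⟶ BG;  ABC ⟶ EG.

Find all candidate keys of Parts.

{B}, {A, C, E}

{B}⁺: B→CEG adds C, E, G; BCG→AE adds A → {A, B, C, E, G}.
{A, C, E}⁺: ACE→BG adds B, G → {A, B, C, E, G}. Minimal: {C, E}⁺ = {C, E}; {A, E}⁺ = {A, E}; {A, C}⁺ = {A, C} — none reach the full schema.
Any other superkey contains one of these as a subset, so there are no further candidate keys.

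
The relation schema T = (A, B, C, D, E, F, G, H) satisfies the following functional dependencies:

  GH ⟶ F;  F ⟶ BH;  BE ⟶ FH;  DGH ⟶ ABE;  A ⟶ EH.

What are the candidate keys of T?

Attributes C, D, G never appear on any right-hand side, so every candidate key must contain {C, D, G}.
{C, D, G}⁺ = {C, D, G}, which is not all of the schema, so we must add further attributes.
{A, C, D, G}⁺: A→EH adds E, H; GH→F adds F; F→BH adds B → {A, B, C, D, E, F, G, H}. Minimal: {C, D, G}⁺ = {C, D, G}; {A, D, G}⁺ = {A, B, D, E, F, G, H}; {A, C, G}⁺ = {A, B, C, E, F, G, H}; … — none reach the full schema.
{C, D, F, G}⁺: F→BH adds B, H; DGH→ABE adds A, E → {A, B, C, D, E, F, G, H}. Minimal: {D, F, G}⁺ = {A, B, D, E, F, G, H}; {C, F, G}⁺ = {B, C, F, G, H}; {C, D, G}⁺ = {C, D, G}; … — none reach the full schema.
{C, D, G, H}⁺: GH→F adds F; F→BH adds B; DGH→ABE adds A, E → {A, B, C, D, E, F, G, H}. Minimal: {D, G, H}⁺ = {A, B, D, E, F, G, H}; {C, G, H}⁺ = {B, C, F, G, H}; {C, D, H}⁺ = {C, D, H}; … — none reach the full schema.
{B, C, D, E, G}⁺: BE→FH adds F, H; DGH→ABE adds A → {A, B, C, D, E, F, G, H}. Minimal: {C, D, E, G}⁺ = {C, D, E, G}; {B, D, E, G}⁺ = {A, B, D, E, F, G, H}; {B, C, E, G}⁺ = {B, C, E, F, G, H}; … — none reach the full schema.

{A, C, D, G}, {C, D, F, G}, {C, D, G, H}, {B, C, D, E, G}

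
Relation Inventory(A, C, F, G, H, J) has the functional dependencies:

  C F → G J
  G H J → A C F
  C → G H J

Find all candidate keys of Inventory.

{C}⁺: C→GHJ adds G, H, J; GHJ→ACF adds A, F → {A, C, F, G, H, J}.
{G, H, J}⁺: GHJ→ACF adds A, C, F → {A, C, F, G, H, J}. Minimal: {H, J}⁺ = {H, J}; {G, J}⁺ = {G, J}; {G, H}⁺ = {G, H} — none reach the full schema.
Any other superkey contains one of these as a subset, so there are no further candidate keys.

{C}; {G, H, J}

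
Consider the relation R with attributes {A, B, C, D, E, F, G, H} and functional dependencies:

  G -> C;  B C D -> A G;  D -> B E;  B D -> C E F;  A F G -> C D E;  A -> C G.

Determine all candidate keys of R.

{D, H}; {A, F, H}

Attribute H never appears on the right-hand side of any dependency, so H must belong to every candidate key.
{H}⁺ = {H}, which is not all of the schema, so we must add further attributes.
{D, H}⁺: D→BE adds B, E; BD→CEF adds C, F; BCD→AG adds A, G → {A, B, C, D, E, F, G, H}. Minimal: {H}⁺ = {H}; {D}⁺ = {A, B, C, D, E, F, G} — none reach the full schema.
{A, F, H}⁺: A→CG adds C, G; AFG→CDE adds D, E; D→BE adds B → {A, B, C, D, E, F, G, H}. Minimal: {F, H}⁺ = {F, H}; {A, H}⁺ = {A, C, G, H}; {A, F}⁺ = {A, B, C, D, E, F, G} — none reach the full schema.
Any other superkey contains one of these as a subset, so there are no further candidate keys.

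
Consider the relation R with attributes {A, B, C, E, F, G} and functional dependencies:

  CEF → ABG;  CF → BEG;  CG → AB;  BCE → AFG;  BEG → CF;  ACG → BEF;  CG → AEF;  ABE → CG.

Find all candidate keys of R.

(C, F), (C, G), (A, B, E), (B, C, E), (B, E, G)

{C, F}⁺: CF→BEG adds B, E, G; CG→AB adds A → {A, B, C, E, F, G}. Minimal: {F}⁺ = {F}; {C}⁺ = {C} — none reach the full schema.
{C, G}⁺: CG→AB adds A, B; ACG→BEF adds E, F → {A, B, C, E, F, G}. Minimal: {G}⁺ = {G}; {C}⁺ = {C} — none reach the full schema.
{A, B, E}⁺: ABE→CG adds C, G; BCE→AFG adds F → {A, B, C, E, F, G}. Minimal: {B, E}⁺ = {B, E}; {A, E}⁺ = {A, E}; {A, B}⁺ = {A, B} — none reach the full schema.
{B, C, E}⁺: BCE→AFG adds A, F, G → {A, B, C, E, F, G}. Minimal: {C, E}⁺ = {C, E}; {B, E}⁺ = {B, E}; {B, C}⁺ = {B, C} — none reach the full schema.
{B, E, G}⁺: BEG→CF adds C, F; CG→AEF adds A → {A, B, C, E, F, G}. Minimal: {E, G}⁺ = {E, G}; {B, G}⁺ = {B, G}; {B, E}⁺ = {B, E} — none reach the full schema.
Any other superkey contains one of these as a subset, so there are no further candidate keys.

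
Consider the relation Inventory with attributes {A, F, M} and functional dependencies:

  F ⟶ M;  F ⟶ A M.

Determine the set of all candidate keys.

Attribute F never appears on the right-hand side of any dependency, so F must belong to every candidate key.
{F}⁺ = {A, F, M}, which is all of the schema, so {F} is the only candidate key.

F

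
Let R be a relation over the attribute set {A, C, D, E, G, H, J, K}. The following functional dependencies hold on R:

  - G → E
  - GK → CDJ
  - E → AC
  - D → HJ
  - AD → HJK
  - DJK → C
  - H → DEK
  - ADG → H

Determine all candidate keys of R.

{D, G}⁺: G→E adds E; E→AC adds A, C; D→HJ adds H, J; AD→HJK adds K → {A, C, D, E, G, H, J, K}. Minimal: {G}⁺ = {A, C, E, G}; {D}⁺ = {A, C, D, E, H, J, K} — none reach the full schema.
{G, H}⁺: G→E adds E; E→AC adds A, C; H→DEK adds D, K; GK→CDJ adds J → {A, C, D, E, G, H, J, K}. Minimal: {H}⁺ = {A, C, D, E, H, J, K}; {G}⁺ = {A, C, E, G} — none reach the full schema.
{G, K}⁺: G→E adds E; GK→CDJ adds C, D, J; E→AC adds A; D→HJ adds H → {A, C, D, E, G, H, J, K}. Minimal: {K}⁺ = {K}; {G}⁺ = {A, C, E, G} — none reach the full schema.

{D, G}, {G, H}, {G, K}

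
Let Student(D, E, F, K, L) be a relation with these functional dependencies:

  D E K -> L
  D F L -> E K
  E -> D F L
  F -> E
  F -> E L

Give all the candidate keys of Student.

{E}⁺: E→DFL adds D, F, L; DFL→EK adds K → {D, E, F, K, L}.
{F}⁺: F→E adds E; F→EL adds L; E→DFL adds D; DFL→EK adds K → {D, E, F, K, L}.
Any other superkey contains one of these as a subset, so there are no further candidate keys.

{E}, {F}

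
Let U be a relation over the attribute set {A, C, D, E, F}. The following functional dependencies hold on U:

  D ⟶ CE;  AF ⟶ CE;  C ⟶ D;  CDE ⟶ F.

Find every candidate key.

Attribute A never appears on the right-hand side of any dependency, so A must belong to every candidate key.
{A}⁺ = {A}, which is not all of the schema, so we must add further attributes.
{A, C}⁺: C→D adds D; D→CE adds E; CDE→F adds F → {A, C, D, E, F}. Minimal: {C}⁺ = {C, D, E, F}; {A}⁺ = {A} — none reach the full schema.
{A, D}⁺: D→CE adds C, E; CDE→F adds F → {A, C, D, E, F}. Minimal: {D}⁺ = {C, D, E, F}; {A}⁺ = {A} — none reach the full schema.
{A, F}⁺: AF→CE adds C, E; C→D adds D → {A, C, D, E, F}. Minimal: {F}⁺ = {F}; {A}⁺ = {A} — none reach the full schema.
Any other superkey contains one of these as a subset, so there are no further candidate keys.

AC, AD, AF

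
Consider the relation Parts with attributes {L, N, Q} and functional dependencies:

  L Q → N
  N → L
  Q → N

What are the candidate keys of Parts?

{Q}

Attribute Q never appears on the right-hand side of any dependency, so Q must belong to every candidate key.
{Q}⁺ = {L, N, Q}, which is all of the schema, so {Q} is the only candidate key.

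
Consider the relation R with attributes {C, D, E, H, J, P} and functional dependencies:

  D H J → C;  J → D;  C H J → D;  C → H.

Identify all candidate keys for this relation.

Attributes E, J, P never appear on any right-hand side, so every candidate key must contain {E, J, P}.
{E, J, P}⁺ = {D, E, J, P}, which is not all of the schema, so we must add further attributes.
{C, E, J, P}⁺: J→D adds D; C→H adds H → {C, D, E, H, J, P}. Minimal: {E, J, P}⁺ = {D, E, J, P}; {C, J, P}⁺ = {C, D, H, J, P}; {C, E, P}⁺ = {C, E, H, P}; … — none reach the full schema.
{E, H, J, P}⁺: J→D adds D; DHJ→C adds C → {C, D, E, H, J, P}. Minimal: {H, J, P}⁺ = {C, D, H, J, P}; {E, J, P}⁺ = {D, E, J, P}; {E, H, P}⁺ = {E, H, P}; … — none reach the full schema.

(C, E, J, P); (E, H, J, P)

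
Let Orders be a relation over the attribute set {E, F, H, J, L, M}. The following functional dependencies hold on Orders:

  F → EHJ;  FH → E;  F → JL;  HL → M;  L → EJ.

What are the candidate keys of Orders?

Attribute F never appears on the right-hand side of any dependency, so F must belong to every candidate key.
{F}⁺ = {E, F, H, J, L, M}, which is all of the schema, so {F} is the only candidate key.

(F)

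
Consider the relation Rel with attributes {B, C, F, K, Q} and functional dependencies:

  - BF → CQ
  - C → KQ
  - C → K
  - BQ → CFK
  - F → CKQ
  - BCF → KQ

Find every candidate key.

{B, C}, {B, F}, {B, Q}

Attribute B never appears on the right-hand side of any dependency, so B must belong to every candidate key.
{B}⁺ = {B}, which is not all of the schema, so we must add further attributes.
{B, C}⁺: C→KQ adds K, Q; BQ→CFK adds F → {B, C, F, K, Q}. Minimal: {C}⁺ = {C, K, Q}; {B}⁺ = {B} — none reach the full schema.
{B, F}⁺: BF→CQ adds C, Q; C→KQ adds K → {B, C, F, K, Q}. Minimal: {F}⁺ = {C, F, K, Q}; {B}⁺ = {B} — none reach the full schema.
{B, Q}⁺: BQ→CFK adds C, F, K → {B, C, F, K, Q}. Minimal: {Q}⁺ = {Q}; {B}⁺ = {B} — none reach the full schema.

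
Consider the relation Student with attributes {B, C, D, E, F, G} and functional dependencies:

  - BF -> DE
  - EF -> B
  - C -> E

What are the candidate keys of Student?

CFG

Attributes C, F, G never appear on any right-hand side, so every candidate key must contain {C, F, G}.
{C, F, G}⁺ = {B, C, D, E, F, G}, which is all of the schema, so {C, F, G} is the only candidate key.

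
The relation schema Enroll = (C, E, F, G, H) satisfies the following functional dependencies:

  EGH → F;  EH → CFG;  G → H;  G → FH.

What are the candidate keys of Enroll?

Attribute E never appears on the right-hand side of any dependency, so E must belong to every candidate key.
{E}⁺ = {E}, which is not all of the schema, so we must add further attributes.
{E, G}⁺: G→H adds H; G→FH adds F; EH→CFG adds C → {C, E, F, G, H}. Minimal: {G}⁺ = {F, G, H}; {E}⁺ = {E} — none reach the full schema.
{E, H}⁺: EH→CFG adds C, F, G → {C, E, F, G, H}. Minimal: {H}⁺ = {H}; {E}⁺ = {E} — none reach the full schema.
Any other superkey contains one of these as a subset, so there are no further candidate keys.

(E, G); (E, H)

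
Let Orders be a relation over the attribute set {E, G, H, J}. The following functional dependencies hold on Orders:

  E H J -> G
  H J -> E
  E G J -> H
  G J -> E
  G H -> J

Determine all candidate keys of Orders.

{G, H}⁺: GH→J adds J; HJ→E adds E → {E, G, H, J}. Minimal: {H}⁺ = {H}; {G}⁺ = {G} — none reach the full schema.
{G, J}⁺: GJ→E adds E; EGJ→H adds H → {E, G, H, J}. Minimal: {J}⁺ = {J}; {G}⁺ = {G} — none reach the full schema.
{H, J}⁺: HJ→E adds E; EHJ→G adds G → {E, G, H, J}. Minimal: {J}⁺ = {J}; {H}⁺ = {H} — none reach the full schema.

{G, H}, {G, J}, {H, J}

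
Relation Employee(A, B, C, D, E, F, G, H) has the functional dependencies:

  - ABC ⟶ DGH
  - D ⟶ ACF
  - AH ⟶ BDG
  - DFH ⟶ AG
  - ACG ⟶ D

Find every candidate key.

Attribute E never appears on the right-hand side of any dependency, so E must belong to every candidate key.
{E}⁺ = {E}, which is not all of the schema, so we must add further attributes.
{A, E, H}⁺: AH→BDG adds B, D, G; D→ACF adds C, F → {A, B, C, D, E, F, G, H}.
{B, D, E}⁺: D→ACF adds A, C, F; ABC→DGH adds G, H → {A, B, C, D, E, F, G, H}.
{D, E, H}⁺: D→ACF adds A, C, F; AH→BDG adds B, G → {A, B, C, D, E, F, G, H}.
{A, B, C, E}⁺: ABC→DGH adds D, G, H; D→ACF adds F → {A, B, C, D, E, F, G, H}.
Any other superkey contains one of these as a subset, so there are no further candidate keys.

{A, E, H}; {B, D, E}; {D, E, H}; {A, B, C, E}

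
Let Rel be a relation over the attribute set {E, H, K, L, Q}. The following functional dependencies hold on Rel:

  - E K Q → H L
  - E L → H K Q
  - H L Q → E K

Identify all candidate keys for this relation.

{E, L}, {E, K, Q}, {H, L, Q}

{E, L}⁺: EL→HKQ adds H, K, Q → {E, H, K, L, Q}. Minimal: {L}⁺ = {L}; {E}⁺ = {E} — none reach the full schema.
{E, K, Q}⁺: EKQ→HL adds H, L → {E, H, K, L, Q}. Minimal: {K, Q}⁺ = {K, Q}; {E, Q}⁺ = {E, Q}; {E, K}⁺ = {E, K} — none reach the full schema.
{H, L, Q}⁺: HLQ→EK adds E, K → {E, H, K, L, Q}. Minimal: {L, Q}⁺ = {L, Q}; {H, Q}⁺ = {H, Q}; {H, L}⁺ = {H, L} — none reach the full schema.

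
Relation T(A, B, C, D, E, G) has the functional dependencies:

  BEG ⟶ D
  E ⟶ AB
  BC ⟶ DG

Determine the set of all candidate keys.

Attributes C, E never appear on any right-hand side, so every candidate key must contain {C, E}.
{C, E}⁺ = {A, B, C, D, E, G}, which is all of the schema, so {C, E} is the only candidate key.

CE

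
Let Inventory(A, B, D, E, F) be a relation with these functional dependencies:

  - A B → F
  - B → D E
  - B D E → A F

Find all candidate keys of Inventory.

{B}

Attribute B never appears on the right-hand side of any dependency, so B must belong to every candidate key.
{B}⁺ = {A, B, D, E, F}, which is all of the schema, so {B} is the only candidate key.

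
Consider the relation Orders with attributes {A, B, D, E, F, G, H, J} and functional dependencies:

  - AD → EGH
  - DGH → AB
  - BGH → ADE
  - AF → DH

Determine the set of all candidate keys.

Attributes F, J never appear on any right-hand side, so every candidate key must contain {F, J}.
{F, J}⁺ = {F, J}, which is not all of the schema, so we must add further attributes.
{A, F, J}⁺: AF→DH adds D, H; AD→EGH adds E, G; DGH→AB adds B → {A, B, D, E, F, G, H, J}. Minimal: {F, J}⁺ = {F, J}; {A, J}⁺ = {A, J}; {A, F}⁺ = {A, B, D, E, F, G, H} — none reach the full schema.
{B, F, G, H, J}⁺: BGH→ADE adds A, D, E → {A, B, D, E, F, G, H, J}. Minimal: {F, G, H, J}⁺ = {F, G, H, J}; {B, G, H, J}⁺ = {A, B, D, E, G, H, J}; {B, F, H, J}⁺ = {B, F, H, J}; … — none reach the full schema.
{D, F, G, H, J}⁺: DGH→AB adds A, B; BGH→ADE adds E → {A, B, D, E, F, G, H, J}. Minimal: {F, G, H, J}⁺ = {F, G, H, J}; {D, G, H, J}⁺ = {A, B, D, E, G, H, J}; {D, F, H, J}⁺ = {D, F, H, J}; … — none reach the full schema.

{A, F, J}; {B, F, G, H, J}; {D, F, G, H, J}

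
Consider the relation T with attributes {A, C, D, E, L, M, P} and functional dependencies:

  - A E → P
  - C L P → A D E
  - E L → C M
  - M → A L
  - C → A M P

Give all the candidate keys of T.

{C}; {E, L}; {E, M}

{C}⁺: C→AMP adds A, M, P; M→AL adds L; CLP→ADE adds D, E → {A, C, D, E, L, M, P}.
{E, L}⁺: EL→CM adds C, M; M→AL adds A; C→AMP adds P; CLP→ADE adds D → {A, C, D, E, L, M, P}. Minimal: {L}⁺ = {L}; {E}⁺ = {E} — none reach the full schema.
{E, M}⁺: M→AL adds A, L; AE→P adds P; EL→CM adds C; CLP→ADE adds D → {A, C, D, E, L, M, P}. Minimal: {M}⁺ = {A, L, M}; {E}⁺ = {E} — none reach the full schema.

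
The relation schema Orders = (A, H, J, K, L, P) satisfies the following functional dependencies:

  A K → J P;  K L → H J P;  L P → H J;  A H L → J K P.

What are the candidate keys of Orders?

Attributes A, L never appear on any right-hand side, so every candidate key must contain {A, L}.
{A, L}⁺ = {A, L}, which is not all of the schema, so we must add further attributes.
{A, H, L}⁺: AHL→JKP adds J, K, P → {A, H, J, K, L, P}.
{A, K, L}⁺: AK→JP adds J, P; KL→HJP adds H → {A, H, J, K, L, P}.
{A, L, P}⁺: LP→HJ adds H, J; AHL→JKP adds K → {A, H, J, K, L, P}.
Any other superkey contains one of these as a subset, so there are no further candidate keys.

AHL, AKL, ALP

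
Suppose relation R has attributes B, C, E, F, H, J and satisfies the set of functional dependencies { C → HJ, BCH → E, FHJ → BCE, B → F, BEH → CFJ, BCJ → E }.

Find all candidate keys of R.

{B, C}⁺: C→HJ adds H, J; BCH→E adds E; B→F adds F → {B, C, E, F, H, J}.
{C, F}⁺: C→HJ adds H, J; FHJ→BCE adds B, E → {B, C, E, F, H, J}.
{B, E, H}⁺: B→F adds F; BEH→CFJ adds C, J → {B, C, E, F, H, J}.
{B, H, J}⁺: B→F adds F; FHJ→BCE adds C, E → {B, C, E, F, H, J}.
{F, H, J}⁺: FHJ→BCE adds B, C, E → {B, C, E, F, H, J}.

(B, C), (C, F), (B, E, H), (B, H, J), (F, H, J)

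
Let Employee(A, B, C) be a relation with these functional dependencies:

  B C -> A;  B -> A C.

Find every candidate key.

Attribute B never appears on the right-hand side of any dependency, so B must belong to every candidate key.
{B}⁺ = {A, B, C}, which is all of the schema, so {B} is the only candidate key.

{B}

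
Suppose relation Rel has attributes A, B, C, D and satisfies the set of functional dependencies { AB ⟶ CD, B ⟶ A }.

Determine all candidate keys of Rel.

Attribute B never appears on the right-hand side of any dependency, so B must belong to every candidate key.
{B}⁺ = {A, B, C, D}, which is all of the schema, so {B} is the only candidate key.

B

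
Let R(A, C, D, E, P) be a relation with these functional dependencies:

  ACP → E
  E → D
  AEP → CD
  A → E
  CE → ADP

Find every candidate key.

AC, AP, CE

{A, C}⁺: A→E adds E; CE→ADP adds D, P → {A, C, D, E, P}.
{A, P}⁺: A→E adds E; E→D adds D; AEP→CD adds C → {A, C, D, E, P}.
{C, E}⁺: E→D adds D; CE→ADP adds A, P → {A, C, D, E, P}.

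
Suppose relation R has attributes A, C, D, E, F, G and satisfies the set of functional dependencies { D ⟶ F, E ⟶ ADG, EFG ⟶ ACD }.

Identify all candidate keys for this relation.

Attribute E never appears on the right-hand side of any dependency, so E must belong to every candidate key.
{E}⁺ = {A, C, D, E, F, G}, which is all of the schema, so {E} is the only candidate key.

(E)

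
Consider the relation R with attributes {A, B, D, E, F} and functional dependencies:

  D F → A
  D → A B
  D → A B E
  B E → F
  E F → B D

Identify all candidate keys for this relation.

{D}, {B, E}, {E, F}

{D}⁺: D→AB adds A, B; D→ABE adds E; BE→F adds F → {A, B, D, E, F}.
{B, E}⁺: BE→F adds F; EF→BD adds D; DF→A adds A → {A, B, D, E, F}. Minimal: {E}⁺ = {E}; {B}⁺ = {B} — none reach the full schema.
{E, F}⁺: EF→BD adds B, D; DF→A adds A → {A, B, D, E, F}. Minimal: {F}⁺ = {F}; {E}⁺ = {E} — none reach the full schema.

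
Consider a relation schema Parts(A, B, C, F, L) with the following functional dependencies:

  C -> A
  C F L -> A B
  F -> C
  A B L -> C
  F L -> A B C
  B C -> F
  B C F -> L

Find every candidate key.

{B, C}, {B, F}, {F, L}, {A, B, L}

{B, C}⁺: C→A adds A; BC→F adds F; BCF→L adds L → {A, B, C, F, L}. Minimal: {C}⁺ = {A, C}; {B}⁺ = {B} — none reach the full schema.
{B, F}⁺: F→C adds C; BCF→L adds L; C→A adds A → {A, B, C, F, L}. Minimal: {F}⁺ = {A, C, F}; {B}⁺ = {B} — none reach the full schema.
{F, L}⁺: F→C adds C; FL→ABC adds A, B → {A, B, C, F, L}. Minimal: {L}⁺ = {L}; {F}⁺ = {A, C, F} — none reach the full schema.
{A, B, L}⁺: ABL→C adds C; BC→F adds F → {A, B, C, F, L}. Minimal: {B, L}⁺ = {B, L}; {A, L}⁺ = {A, L}; {A, B}⁺ = {A, B} — none reach the full schema.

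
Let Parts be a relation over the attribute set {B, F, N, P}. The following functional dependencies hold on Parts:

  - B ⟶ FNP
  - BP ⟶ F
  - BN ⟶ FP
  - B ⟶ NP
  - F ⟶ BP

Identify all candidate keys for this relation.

(B), (F)

{B}⁺: B→FNP adds F, N, P → {B, F, N, P}.
{F}⁺: F→BP adds B, P; B→FNP adds N → {B, F, N, P}.
Any other superkey contains one of these as a subset, so there are no further candidate keys.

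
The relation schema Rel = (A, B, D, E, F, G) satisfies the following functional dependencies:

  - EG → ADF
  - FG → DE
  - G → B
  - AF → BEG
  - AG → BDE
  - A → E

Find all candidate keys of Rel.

{A, F}, {A, G}, {E, G}, {F, G}

{A, F}⁺: AF→BEG adds B, E, G; AG→BDE adds D → {A, B, D, E, F, G}. Minimal: {F}⁺ = {F}; {A}⁺ = {A, E} — none reach the full schema.
{A, G}⁺: G→B adds B; AG→BDE adds D, E; EG→ADF adds F → {A, B, D, E, F, G}. Minimal: {G}⁺ = {B, G}; {A}⁺ = {A, E} — none reach the full schema.
{E, G}⁺: EG→ADF adds A, D, F; G→B adds B → {A, B, D, E, F, G}. Minimal: {G}⁺ = {B, G}; {E}⁺ = {E} — none reach the full schema.
{F, G}⁺: FG→DE adds D, E; G→B adds B; EG→ADF adds A → {A, B, D, E, F, G}. Minimal: {G}⁺ = {B, G}; {F}⁺ = {F} — none reach the full schema.
Any other superkey contains one of these as a subset, so there are no further candidate keys.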